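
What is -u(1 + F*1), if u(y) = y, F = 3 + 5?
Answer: -9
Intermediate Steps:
F = 8
-u(1 + F*1) = -(1 + 8*1) = -(1 + 8) = -1*9 = -9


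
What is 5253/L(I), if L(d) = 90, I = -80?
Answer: 1751/30 ≈ 58.367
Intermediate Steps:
5253/L(I) = 5253/90 = 5253*(1/90) = 1751/30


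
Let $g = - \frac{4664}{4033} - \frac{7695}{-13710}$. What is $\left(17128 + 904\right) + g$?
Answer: $\frac{66466679217}{3686162} \approx 18031.0$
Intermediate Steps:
$g = - \frac{2193967}{3686162}$ ($g = \left(-4664\right) \frac{1}{4033} - - \frac{513}{914} = - \frac{4664}{4033} + \frac{513}{914} = - \frac{2193967}{3686162} \approx -0.59519$)
$\left(17128 + 904\right) + g = \left(17128 + 904\right) - \frac{2193967}{3686162} = 18032 - \frac{2193967}{3686162} = \frac{66466679217}{3686162}$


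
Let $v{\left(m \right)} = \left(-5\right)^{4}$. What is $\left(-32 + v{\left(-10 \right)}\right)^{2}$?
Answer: $351649$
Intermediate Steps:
$v{\left(m \right)} = 625$
$\left(-32 + v{\left(-10 \right)}\right)^{2} = \left(-32 + 625\right)^{2} = 593^{2} = 351649$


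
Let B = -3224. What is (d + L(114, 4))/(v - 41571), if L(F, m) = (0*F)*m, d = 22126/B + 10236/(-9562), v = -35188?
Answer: 4703263/45506112596 ≈ 0.00010335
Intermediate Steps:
d = -4703263/592844 (d = 22126/(-3224) + 10236/(-9562) = 22126*(-1/3224) + 10236*(-1/9562) = -851/124 - 5118/4781 = -4703263/592844 ≈ -7.9334)
L(F, m) = 0 (L(F, m) = 0*m = 0)
(d + L(114, 4))/(v - 41571) = (-4703263/592844 + 0)/(-35188 - 41571) = -4703263/592844/(-76759) = -4703263/592844*(-1/76759) = 4703263/45506112596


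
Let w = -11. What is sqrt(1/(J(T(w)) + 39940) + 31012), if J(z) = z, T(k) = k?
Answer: 3*sqrt(5493689801269)/39929 ≈ 176.10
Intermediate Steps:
sqrt(1/(J(T(w)) + 39940) + 31012) = sqrt(1/(-11 + 39940) + 31012) = sqrt(1/39929 + 31012) = sqrt(1238278149/39929) = 3*sqrt(5493689801269)/39929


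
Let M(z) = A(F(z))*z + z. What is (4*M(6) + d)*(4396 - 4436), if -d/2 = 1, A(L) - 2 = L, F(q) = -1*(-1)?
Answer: -3760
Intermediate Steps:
F(q) = 1
A(L) = 2 + L
M(z) = 4*z (M(z) = (2 + 1)*z + z = 3*z + z = 4*z)
d = -2 (d = -2*1 = -2)
(4*M(6) + d)*(4396 - 4436) = (4*(4*6) - 2)*(4396 - 4436) = (4*24 - 2)*(-40) = (96 - 2)*(-40) = 94*(-40) = -3760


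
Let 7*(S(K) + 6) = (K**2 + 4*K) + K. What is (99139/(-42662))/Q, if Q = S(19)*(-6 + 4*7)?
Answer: -693973/388565496 ≈ -0.0017860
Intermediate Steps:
S(K) = -6 + K**2/7 + 5*K/7 (S(K) = -6 + ((K**2 + 4*K) + K)/7 = -6 + (K**2 + 5*K)/7 = -6 + (K**2/7 + 5*K/7) = -6 + K**2/7 + 5*K/7)
Q = 9108/7 (Q = (-6 + (1/7)*19**2 + (5/7)*19)*(-6 + 4*7) = (-6 + (1/7)*361 + 95/7)*(-6 + 28) = (-6 + 361/7 + 95/7)*22 = (414/7)*22 = 9108/7 ≈ 1301.1)
(99139/(-42662))/Q = (99139/(-42662))/(9108/7) = (99139*(-1/42662))*(7/9108) = -99139/42662*7/9108 = -693973/388565496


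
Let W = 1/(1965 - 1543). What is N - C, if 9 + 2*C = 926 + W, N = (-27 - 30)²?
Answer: 2355181/844 ≈ 2790.5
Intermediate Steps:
W = 1/422 ≈ 0.0023697
N = 3249 (N = (-57)² = 3249)
C = 386975/844 (C = -9/2 + (926 + 1/422)/2 = -9/2 + (½)*(390773/422) = -9/2 + 390773/844 = 386975/844 ≈ 458.50)
N - C = 3249 - 1*386975/844 = 3249 - 386975/844 = 2355181/844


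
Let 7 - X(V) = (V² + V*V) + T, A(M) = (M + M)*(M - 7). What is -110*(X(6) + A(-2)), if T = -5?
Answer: 2640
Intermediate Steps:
A(M) = 2*M*(-7 + M) (A(M) = (2*M)*(-7 + M) = 2*M*(-7 + M))
X(V) = 12 - 2*V² (X(V) = 7 - ((V² + V*V) - 5) = 7 - ((V² + V²) - 5) = 7 - (2*V² - 5) = 7 - (-5 + 2*V²) = 7 + (5 - 2*V²) = 12 - 2*V²)
-110*(X(6) + A(-2)) = -110*((12 - 2*6²) + 2*(-2)*(-7 - 2)) = -110*((12 - 2*36) + 2*(-2)*(-9)) = -110*((12 - 72) + 36) = -110*(-60 + 36) = -110*(-24) = 2640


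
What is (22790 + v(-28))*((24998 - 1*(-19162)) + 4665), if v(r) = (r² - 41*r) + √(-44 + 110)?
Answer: 1207051650 + 48825*√66 ≈ 1.2074e+9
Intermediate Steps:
v(r) = √66 + r² - 41*r (v(r) = (r² - 41*r) + √66 = √66 + r² - 41*r)
(22790 + v(-28))*((24998 - 1*(-19162)) + 4665) = (22790 + (√66 + (-28)² - 41*(-28)))*((24998 - 1*(-19162)) + 4665) = (22790 + (√66 + 784 + 1148))*((24998 + 19162) + 4665) = (22790 + (1932 + √66))*(44160 + 4665) = (24722 + √66)*48825 = 1207051650 + 48825*√66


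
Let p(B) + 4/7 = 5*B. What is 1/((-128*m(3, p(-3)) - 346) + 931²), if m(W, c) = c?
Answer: 7/6078857 ≈ 1.1515e-6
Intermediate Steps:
p(B) = -4/7 + 5*B
1/((-128*m(3, p(-3)) - 346) + 931²) = 1/((-128*(-4/7 + 5*(-3)) - 346) + 931²) = 1/((-128*(-4/7 - 15) - 346) + 866761) = 1/((-128*(-109/7) - 346) + 866761) = 1/((13952/7 - 346) + 866761) = 1/(11530/7 + 866761) = 1/(6078857/7) = 7/6078857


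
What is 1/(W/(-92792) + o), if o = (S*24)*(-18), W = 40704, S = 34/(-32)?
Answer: 11599/5318853 ≈ 0.0021807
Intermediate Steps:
S = -17/16 (S = 34*(-1/32) = -17/16 ≈ -1.0625)
o = 459 (o = -17/16*24*(-18) = -51/2*(-18) = 459)
1/(W/(-92792) + o) = 1/(40704/(-92792) + 459) = 1/(40704*(-1/92792) + 459) = 1/(-5088/11599 + 459) = 1/(5318853/11599) = 11599/5318853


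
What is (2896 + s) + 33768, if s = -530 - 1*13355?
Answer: 22779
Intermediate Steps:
s = -13885 (s = -530 - 13355 = -13885)
(2896 + s) + 33768 = (2896 - 13885) + 33768 = -10989 + 33768 = 22779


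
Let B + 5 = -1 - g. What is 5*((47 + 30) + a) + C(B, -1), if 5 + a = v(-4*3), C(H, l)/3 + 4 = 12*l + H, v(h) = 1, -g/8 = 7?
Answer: 467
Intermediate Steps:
g = -56 (g = -8*7 = -56)
B = 50 (B = -5 + (-1 - 1*(-56)) = -5 + (-1 + 56) = -5 + 55 = 50)
C(H, l) = -12 + 3*H + 36*l (C(H, l) = -12 + 3*(12*l + H) = -12 + 3*(H + 12*l) = -12 + (3*H + 36*l) = -12 + 3*H + 36*l)
a = -4 (a = -5 + 1 = -4)
5*((47 + 30) + a) + C(B, -1) = 5*((47 + 30) - 4) + (-12 + 3*50 + 36*(-1)) = 5*(77 - 4) + (-12 + 150 - 36) = 5*73 + 102 = 365 + 102 = 467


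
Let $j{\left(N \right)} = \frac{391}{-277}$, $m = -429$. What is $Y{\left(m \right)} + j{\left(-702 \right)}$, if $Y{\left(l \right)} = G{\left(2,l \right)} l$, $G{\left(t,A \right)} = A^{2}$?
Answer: $- \frac{21870144544}{277} \approx -7.8954 \cdot 10^{7}$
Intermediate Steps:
$Y{\left(l \right)} = l^{3}$ ($Y{\left(l \right)} = l^{2} l = l^{3}$)
$j{\left(N \right)} = - \frac{391}{277}$ ($j{\left(N \right)} = 391 \left(- \frac{1}{277}\right) = - \frac{391}{277}$)
$Y{\left(m \right)} + j{\left(-702 \right)} = \left(-429\right)^{3} - \frac{391}{277} = -78953589 - \frac{391}{277} = - \frac{21870144544}{277}$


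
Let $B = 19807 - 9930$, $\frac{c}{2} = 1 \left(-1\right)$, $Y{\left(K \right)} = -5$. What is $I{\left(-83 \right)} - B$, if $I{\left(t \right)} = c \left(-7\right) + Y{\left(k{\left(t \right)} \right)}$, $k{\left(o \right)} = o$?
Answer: $-9868$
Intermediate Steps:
$c = -2$ ($c = 2 \cdot 1 \left(-1\right) = 2 \left(-1\right) = -2$)
$B = 9877$
$I{\left(t \right)} = 9$ ($I{\left(t \right)} = \left(-2\right) \left(-7\right) - 5 = 14 - 5 = 9$)
$I{\left(-83 \right)} - B = 9 - 9877 = -9868$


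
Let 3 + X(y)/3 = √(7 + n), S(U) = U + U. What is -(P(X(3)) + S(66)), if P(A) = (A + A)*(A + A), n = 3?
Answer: -816 + 216*√10 ≈ -132.95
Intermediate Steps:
S(U) = 2*U
X(y) = -9 + 3*√10 (X(y) = -9 + 3*√(7 + 3) = -9 + 3*√10)
P(A) = 4*A² (P(A) = (2*A)*(2*A) = 4*A²)
-(P(X(3)) + S(66)) = -(4*(-9 + 3*√10)² + 2*66) = -(4*(-9 + 3*√10)² + 132) = -(132 + 4*(-9 + 3*√10)²) = -132 - 4*(-9 + 3*√10)²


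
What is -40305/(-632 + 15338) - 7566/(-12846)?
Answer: -22582913/10495182 ≈ -2.1517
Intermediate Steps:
-40305/(-632 + 15338) - 7566/(-12846) = -40305/14706 - 7566*(-1/12846) = -40305*1/14706 + 1261/2141 = -13435/4902 + 1261/2141 = -22582913/10495182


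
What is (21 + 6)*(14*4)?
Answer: 1512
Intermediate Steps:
(21 + 6)*(14*4) = 27*56 = 1512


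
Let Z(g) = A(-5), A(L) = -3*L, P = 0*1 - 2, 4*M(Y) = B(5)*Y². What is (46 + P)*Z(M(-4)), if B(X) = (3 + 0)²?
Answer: 660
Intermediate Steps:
B(X) = 9 (B(X) = 3² = 9)
M(Y) = 9*Y²/4 (M(Y) = (9*Y²)/4 = 9*Y²/4)
P = -2 (P = 0 - 2 = -2)
Z(g) = 15 (Z(g) = -3*(-5) = 15)
(46 + P)*Z(M(-4)) = (46 - 2)*15 = 44*15 = 660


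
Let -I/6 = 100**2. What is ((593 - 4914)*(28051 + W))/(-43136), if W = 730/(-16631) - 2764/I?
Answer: 30237248613587741/10760922240000 ≈ 2809.9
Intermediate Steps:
I = -60000 (I = -6*100**2 = -6*10000 = -60000)
W = 542021/249465000 (W = 730/(-16631) - 2764/(-60000) = 730*(-1/16631) - 2764*(-1/60000) = -730/16631 + 691/15000 = 542021/249465000 ≈ 0.0021727)
((593 - 4914)*(28051 + W))/(-43136) = ((593 - 4914)*(28051 + 542021/249465000))/(-43136) = -4321*6997743257021/249465000*(-1/43136) = -30237248613587741/249465000*(-1/43136) = 30237248613587741/10760922240000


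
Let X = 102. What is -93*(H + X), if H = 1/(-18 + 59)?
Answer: -389019/41 ≈ -9488.3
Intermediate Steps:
H = 1/41 ≈ 0.024390
-93*(H + X) = -93*(1/41 + 102) = -93*4183/41 = -389019/41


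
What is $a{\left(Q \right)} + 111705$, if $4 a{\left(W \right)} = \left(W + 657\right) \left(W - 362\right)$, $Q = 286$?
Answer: $93788$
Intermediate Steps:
$a{\left(W \right)} = \frac{\left(-362 + W\right) \left(657 + W\right)}{4}$ ($a{\left(W \right)} = \frac{\left(W + 657\right) \left(W - 362\right)}{4} = \frac{\left(657 + W\right) \left(-362 + W\right)}{4} = \frac{\left(-362 + W\right) \left(657 + W\right)}{4}$)
$a{\left(Q \right)} + 111705 = \left(- \frac{118917}{2} + \frac{286^{2}}{4} + \frac{295}{4} \cdot 286\right) + 111705 = \left(- \frac{118917}{2} + \frac{1}{4} \cdot 81796 + \frac{42185}{2}\right) + 111705 = \left(- \frac{118917}{2} + 20449 + \frac{42185}{2}\right) + 111705 = -17917 + 111705 = 93788$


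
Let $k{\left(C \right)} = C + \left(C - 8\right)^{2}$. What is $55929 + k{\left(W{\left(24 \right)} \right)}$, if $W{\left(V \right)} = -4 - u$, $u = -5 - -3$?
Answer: $56027$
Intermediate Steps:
$u = -2$ ($u = -5 + 3 = -2$)
$W{\left(V \right)} = -2$ ($W{\left(V \right)} = -4 - -2 = -4 + 2 = -2$)
$k{\left(C \right)} = C + \left(-8 + C\right)^{2}$
$55929 + k{\left(W{\left(24 \right)} \right)} = 55929 - \left(2 - \left(-8 - 2\right)^{2}\right) = 55929 - \left(2 - \left(-10\right)^{2}\right) = 55929 + \left(-2 + 100\right) = 55929 + 98 = 56027$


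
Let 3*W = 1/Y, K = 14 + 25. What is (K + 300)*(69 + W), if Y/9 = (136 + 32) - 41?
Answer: 26736026/1143 ≈ 23391.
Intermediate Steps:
K = 39
Y = 1143 (Y = 9*((136 + 32) - 41) = 9*(168 - 41) = 9*127 = 1143)
W = 1/3429 (W = (1/3)/1143 = (1/3)*(1/1143) = 1/3429 ≈ 0.00029163)
(K + 300)*(69 + W) = (39 + 300)*(69 + 1/3429) = 339*(236602/3429) = 26736026/1143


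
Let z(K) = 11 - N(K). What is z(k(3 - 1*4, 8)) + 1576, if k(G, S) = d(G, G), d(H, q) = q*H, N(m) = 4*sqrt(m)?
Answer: 1583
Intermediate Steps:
d(H, q) = H*q
k(G, S) = G**2 (k(G, S) = G*G = G**2)
z(K) = 11 - 4*sqrt(K)
z(k(3 - 1*4, 8)) + 1576 = (11 - 4*sqrt((3 - 1*4)**2)) + 1576 = (11 - 4*sqrt((3 - 4)**2)) + 1576 = (11 - 4*sqrt((-1)**2)) + 1576 = (11 - 4*sqrt(1)) + 1576 = (11 - 4*1) + 1576 = (11 - 4) + 1576 = 7 + 1576 = 1583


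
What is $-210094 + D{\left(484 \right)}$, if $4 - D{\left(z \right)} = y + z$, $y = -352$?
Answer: $-210222$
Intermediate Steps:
$D{\left(z \right)} = 356 - z$ ($D{\left(z \right)} = 4 - \left(-352 + z\right) = 356 - z$)
$-210094 + D{\left(484 \right)} = -210094 + \left(356 - 484\right) = -210094 - 128 = -210222$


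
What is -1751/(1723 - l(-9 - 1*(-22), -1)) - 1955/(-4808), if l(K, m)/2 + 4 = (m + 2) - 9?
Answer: -5003423/8399576 ≈ -0.59568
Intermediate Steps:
l(K, m) = -22 + 2*m (l(K, m) = -8 + 2*((m + 2) - 9) = -8 + 2*((2 + m) - 9) = -8 + 2*(-7 + m) = -8 + (-14 + 2*m) = -22 + 2*m)
-1751/(1723 - l(-9 - 1*(-22), -1)) - 1955/(-4808) = -1751/(1723 - (-22 + 2*(-1))) - 1955/(-4808) = -1751/(1723 - (-22 - 2)) - 1955*(-1/4808) = -1751/(1723 - 1*(-24)) + 1955/4808 = -1751/(1723 + 24) + 1955/4808 = -1751/1747 + 1955/4808 = -5003423/8399576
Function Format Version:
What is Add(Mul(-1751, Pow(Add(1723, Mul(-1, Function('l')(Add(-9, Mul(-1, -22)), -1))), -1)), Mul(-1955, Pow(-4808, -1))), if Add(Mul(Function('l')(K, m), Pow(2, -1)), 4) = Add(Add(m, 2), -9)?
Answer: Rational(-5003423, 8399576) ≈ -0.59568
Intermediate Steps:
Function('l')(K, m) = Add(-22, Mul(2, m)) (Function('l')(K, m) = Add(-8, Mul(2, Add(Add(m, 2), -9))) = Add(-8, Mul(2, Add(Add(2, m), -9))) = Add(-8, Mul(2, Add(-7, m))) = Add(-8, Add(-14, Mul(2, m))) = Add(-22, Mul(2, m)))
Add(Mul(-1751, Pow(Add(1723, Mul(-1, Function('l')(Add(-9, Mul(-1, -22)), -1))), -1)), Mul(-1955, Pow(-4808, -1))) = Add(Mul(-1751, Pow(Add(1723, Mul(-1, Add(-22, Mul(2, -1)))), -1)), Mul(-1955, Pow(-4808, -1))) = Add(Mul(-1751, Pow(Add(1723, Mul(-1, Add(-22, -2))), -1)), Mul(-1955, Rational(-1, 4808))) = Add(Mul(-1751, Pow(Add(1723, Mul(-1, -24)), -1)), Rational(1955, 4808)) = Add(Mul(-1751, Pow(Add(1723, 24), -1)), Rational(1955, 4808)) = Add(Mul(-1751, Pow(1747, -1)), Rational(1955, 4808)) = Add(Mul(-1751, Rational(1, 1747)), Rational(1955, 4808)) = Add(Rational(-1751, 1747), Rational(1955, 4808)) = Rational(-5003423, 8399576)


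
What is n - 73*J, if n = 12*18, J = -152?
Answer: 11312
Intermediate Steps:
n = 216
n - 73*J = 216 - 73*(-152) = 216 + 11096 = 11312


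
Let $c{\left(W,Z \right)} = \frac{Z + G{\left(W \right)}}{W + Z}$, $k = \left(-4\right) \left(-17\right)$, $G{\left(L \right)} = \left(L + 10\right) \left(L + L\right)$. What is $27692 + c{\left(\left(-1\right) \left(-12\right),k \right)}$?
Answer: $\frac{553989}{20} \approx 27699.0$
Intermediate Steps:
$G{\left(L \right)} = 2 L \left(10 + L\right)$ ($G{\left(L \right)} = \left(10 + L\right) 2 L = 2 L \left(10 + L\right)$)
$k = 68$
$c{\left(W,Z \right)} = \frac{Z + 2 W \left(10 + W\right)}{W + Z}$
$27692 + c{\left(\left(-1\right) \left(-12\right),k \right)} = 27692 + \frac{68 + 2 \left(\left(-1\right) \left(-12\right)\right) \left(10 - -12\right)}{\left(-1\right) \left(-12\right) + 68} = 27692 + \frac{68 + 2 \cdot 12 \left(10 + 12\right)}{12 + 68} = 27692 + \frac{68 + 2 \cdot 12 \cdot 22}{80} = 27692 + \frac{68 + 528}{80} = 27692 + \frac{1}{80} \cdot 596 = 27692 + \frac{149}{20} = \frac{553989}{20}$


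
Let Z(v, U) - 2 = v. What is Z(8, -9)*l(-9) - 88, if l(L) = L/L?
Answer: -78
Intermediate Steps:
l(L) = 1
Z(v, U) = 2 + v
Z(8, -9)*l(-9) - 88 = (2 + 8)*1 - 88 = 10*1 - 88 = 10 - 88 = -78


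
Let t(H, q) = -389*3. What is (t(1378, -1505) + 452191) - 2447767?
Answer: -1996743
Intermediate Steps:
t(H, q) = -1167
(t(1378, -1505) + 452191) - 2447767 = (-1167 + 452191) - 2447767 = 451024 - 2447767 = -1996743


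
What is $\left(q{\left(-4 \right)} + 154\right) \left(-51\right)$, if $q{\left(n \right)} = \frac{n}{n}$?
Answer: $-7905$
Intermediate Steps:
$q{\left(n \right)} = 1$
$\left(q{\left(-4 \right)} + 154\right) \left(-51\right) = \left(1 + 154\right) \left(-51\right) = 155 \left(-51\right) = -7905$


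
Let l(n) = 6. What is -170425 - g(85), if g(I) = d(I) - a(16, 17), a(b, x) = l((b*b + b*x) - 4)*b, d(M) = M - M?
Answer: -170329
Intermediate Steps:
d(M) = 0
a(b, x) = 6*b
g(I) = -96 (g(I) = 0 - 6*16 = 0 - 1*96 = 0 - 96 = -96)
-170425 - g(85) = -170425 - 1*(-96) = -170425 + 96 = -170329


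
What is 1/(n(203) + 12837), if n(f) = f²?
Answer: 1/54046 ≈ 1.8503e-5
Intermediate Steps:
1/(n(203) + 12837) = 1/(203² + 12837) = 1/(41209 + 12837) = 1/54046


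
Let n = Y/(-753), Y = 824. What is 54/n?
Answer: -20331/412 ≈ -49.347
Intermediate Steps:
n = -824/753 (n = 824/(-753) = 824*(-1/753) = -824/753 ≈ -1.0943)
54/n = 54/(-824/753) = 54*(-753/824) = -20331/412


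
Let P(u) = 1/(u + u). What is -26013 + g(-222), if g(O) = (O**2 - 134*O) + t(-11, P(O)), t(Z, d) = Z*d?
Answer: 23540447/444 ≈ 53019.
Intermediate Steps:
P(u) = 1/(2*u)
g(O) = O**2 - 134*O - 11/(2*O) (g(O) = (O**2 - 134*O) - 11/(2*O) = O**2 - 134*O - 11/(2*O))
-26013 + g(-222) = -26013 + ((-222)**2 - 134*(-222) - 11/2/(-222)) = -26013 + (49284 + 29748 - 11/2*(-1/222)) = -26013 + (49284 + 29748 + 11/444) = -26013 + 35090219/444 = 23540447/444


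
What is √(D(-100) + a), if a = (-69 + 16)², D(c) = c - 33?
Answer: 2*√669 ≈ 51.730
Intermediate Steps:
D(c) = -33 + c
a = 2809 (a = (-53)² = 2809)
√(D(-100) + a) = √((-33 - 100) + 2809) = √(-133 + 2809) = √2676 = 2*√669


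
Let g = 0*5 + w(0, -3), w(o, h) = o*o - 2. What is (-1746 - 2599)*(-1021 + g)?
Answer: 4444935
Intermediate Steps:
w(o, h) = -2 + o² (w(o, h) = o² - 2 = -2 + o²)
g = -2 (g = 0*5 + (-2 + 0²) = 0 + (-2 + 0) = 0 - 2 = -2)
(-1746 - 2599)*(-1021 + g) = (-1746 - 2599)*(-1021 - 2) = -4345*(-1023) = 4444935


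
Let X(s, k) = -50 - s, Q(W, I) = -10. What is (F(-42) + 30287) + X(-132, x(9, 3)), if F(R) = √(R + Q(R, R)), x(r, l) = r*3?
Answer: 30369 + 2*I*√13 ≈ 30369.0 + 7.2111*I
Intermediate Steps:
x(r, l) = 3*r
F(R) = √(-10 + R) (F(R) = √(R - 10) = √(-10 + R))
(F(-42) + 30287) + X(-132, x(9, 3)) = (√(-10 - 42) + 30287) + (-50 - 1*(-132)) = (√(-52) + 30287) + (-50 + 132) = (2*I*√13 + 30287) + 82 = (30287 + 2*I*√13) + 82 = 30369 + 2*I*√13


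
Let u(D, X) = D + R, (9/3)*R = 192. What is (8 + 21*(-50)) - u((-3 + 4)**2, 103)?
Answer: -1107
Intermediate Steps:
R = 64 (R = (1/3)*192 = 64)
u(D, X) = 64 + D (u(D, X) = D + 64 = 64 + D)
(8 + 21*(-50)) - u((-3 + 4)**2, 103) = (8 + 21*(-50)) - (64 + (-3 + 4)**2) = (8 - 1050) - (64 + 1**2) = -1042 - (64 + 1) = -1042 - 1*65 = -1042 - 65 = -1107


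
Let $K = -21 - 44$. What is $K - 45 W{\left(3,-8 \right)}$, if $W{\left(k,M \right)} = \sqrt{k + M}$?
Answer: $-65 - 45 i \sqrt{5} \approx -65.0 - 100.62 i$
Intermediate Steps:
$K = -65$ ($K = -21 - 44 = -65$)
$W{\left(k,M \right)} = \sqrt{M + k}$
$K - 45 W{\left(3,-8 \right)} = -65 - 45 \sqrt{-8 + 3} = -65 - 45 \sqrt{-5} = -65 - 45 i \sqrt{5}$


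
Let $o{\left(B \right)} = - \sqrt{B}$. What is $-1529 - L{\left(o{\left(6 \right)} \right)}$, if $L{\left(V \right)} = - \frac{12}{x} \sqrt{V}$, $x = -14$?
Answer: $-1529 - \frac{6 i \sqrt[4]{6}}{7} \approx -1529.0 - 1.3415 i$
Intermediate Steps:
$L{\left(V \right)} = \frac{6 \sqrt{V}}{7}$ ($L{\left(V \right)} = - \frac{12}{-14} \sqrt{V} = \left(-12\right) \left(- \frac{1}{14}\right) \sqrt{V} = \frac{6 \sqrt{V}}{7}$)
$-1529 - L{\left(o{\left(6 \right)} \right)} = -1529 - \frac{6 \sqrt{- \sqrt{6}}}{7} = -1529 - \frac{6 i \sqrt[4]{6}}{7}$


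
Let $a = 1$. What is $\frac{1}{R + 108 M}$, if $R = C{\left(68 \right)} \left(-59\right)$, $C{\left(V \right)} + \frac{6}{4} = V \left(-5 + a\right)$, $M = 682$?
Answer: $\frac{2}{179585} \approx 1.1137 \cdot 10^{-5}$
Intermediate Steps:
$C{\left(V \right)} = - \frac{3}{2} - 4 V$ ($C{\left(V \right)} = - \frac{3}{2} + V \left(-5 + 1\right) = - \frac{3}{2} + V \left(-4\right) = - \frac{3}{2} - 4 V$)
$R = \frac{32273}{2}$ ($R = \left(- \frac{3}{2} - 272\right) \left(-59\right) = \left(- \frac{547}{2}\right) \left(-59\right) = \frac{32273}{2} \approx 16137.0$)
$\frac{1}{R + 108 M} = \frac{1}{\frac{32273}{2} + 108 \cdot 682} = \frac{1}{\frac{32273}{2} + 73656} = \frac{1}{\frac{179585}{2}} = \frac{2}{179585}$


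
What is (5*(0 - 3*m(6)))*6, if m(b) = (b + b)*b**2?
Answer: -38880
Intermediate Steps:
m(b) = 2*b**3 (m(b) = (2*b)*b**2 = 2*b**3)
(5*(0 - 3*m(6)))*6 = (5*(0 - 6*6**3))*6 = (5*(0 - 6*216))*6 = (5*(0 - 3*432))*6 = (5*(0 - 1296))*6 = (5*(-1296))*6 = -6480*6 = -38880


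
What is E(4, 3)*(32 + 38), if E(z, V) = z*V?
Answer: 840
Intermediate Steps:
E(z, V) = V*z
E(4, 3)*(32 + 38) = (3*4)*(32 + 38) = 12*70 = 840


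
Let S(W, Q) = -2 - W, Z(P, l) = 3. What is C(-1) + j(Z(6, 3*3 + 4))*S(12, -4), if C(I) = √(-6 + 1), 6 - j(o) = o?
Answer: -42 + I*√5 ≈ -42.0 + 2.2361*I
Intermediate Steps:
j(o) = 6 - o
C(I) = I*√5 (C(I) = √(-5) = I*√5)
C(-1) + j(Z(6, 3*3 + 4))*S(12, -4) = I*√5 + (6 - 1*3)*(-2 - 1*12) = I*√5 + (6 - 3)*(-2 - 12) = I*√5 + 3*(-14) = I*√5 - 42 = -42 + I*√5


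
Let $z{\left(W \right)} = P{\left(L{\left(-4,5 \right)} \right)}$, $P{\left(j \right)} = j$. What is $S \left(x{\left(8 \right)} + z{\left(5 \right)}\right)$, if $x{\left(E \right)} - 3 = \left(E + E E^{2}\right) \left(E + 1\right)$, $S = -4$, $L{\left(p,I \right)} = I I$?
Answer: $-18832$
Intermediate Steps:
$L{\left(p,I \right)} = I^{2}$
$z{\left(W \right)} = 25$ ($z{\left(W \right)} = 5^{2} = 25$)
$x{\left(E \right)} = 3 + \left(1 + E\right) \left(E + E^{3}\right)$ ($x{\left(E \right)} = 3 + \left(E + E E^{2}\right) \left(E + 1\right) = 3 + \left(E + E^{3}\right) \left(1 + E\right) = 3 + \left(1 + E\right) \left(E + E^{3}\right)$)
$S \left(x{\left(8 \right)} + z{\left(5 \right)}\right) = - 4 \left(\left(3 + 8 + 8^{2} + 8^{3} + 8^{4}\right) + 25\right) = - 4 \left(\left(3 + 8 + 64 + 512 + 4096\right) + 25\right) = - 4 \left(4683 + 25\right) = \left(-4\right) 4708 = -18832$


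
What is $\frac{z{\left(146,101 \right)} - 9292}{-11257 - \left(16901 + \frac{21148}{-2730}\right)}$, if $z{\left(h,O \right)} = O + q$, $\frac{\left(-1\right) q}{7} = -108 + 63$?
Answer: $\frac{3028935}{9606274} \approx 0.31531$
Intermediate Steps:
$q = 315$ ($q = - 7 \left(-108 + 63\right) = \left(-7\right) \left(-45\right) = 315$)
$z{\left(h,O \right)} = 315 + O$ ($z{\left(h,O \right)} = O + 315 = 315 + O$)
$\frac{z{\left(146,101 \right)} - 9292}{-11257 - \left(16901 + \frac{21148}{-2730}\right)} = \frac{\left(315 + 101\right) - 9292}{-11257 - \left(16901 + \frac{21148}{-2730}\right)} = \frac{416 - 9292}{-11257 - \frac{23059291}{1365}} = - \frac{8876}{-11257 + \left(-16901 + \frac{10574}{1365}\right)} = - \frac{8876}{-11257 - \frac{23059291}{1365}} = - \frac{8876}{- \frac{38425096}{1365}} = \left(-8876\right) \left(- \frac{1365}{38425096}\right) = \frac{3028935}{9606274}$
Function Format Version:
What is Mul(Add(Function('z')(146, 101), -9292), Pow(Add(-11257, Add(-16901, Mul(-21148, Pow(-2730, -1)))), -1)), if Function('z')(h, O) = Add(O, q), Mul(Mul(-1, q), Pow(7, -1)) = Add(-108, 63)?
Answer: Rational(3028935, 9606274) ≈ 0.31531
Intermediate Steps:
q = 315 (q = Mul(-7, Add(-108, 63)) = Mul(-7, -45) = 315)
Function('z')(h, O) = Add(315, O) (Function('z')(h, O) = Add(O, 315) = Add(315, O))
Mul(Add(Function('z')(146, 101), -9292), Pow(Add(-11257, Add(-16901, Mul(-21148, Pow(-2730, -1)))), -1)) = Mul(Add(Add(315, 101), -9292), Pow(Add(-11257, Add(-16901, Mul(-21148, Pow(-2730, -1)))), -1)) = Mul(Add(416, -9292), Pow(Add(-11257, Add(-16901, Mul(-21148, Rational(-1, 2730)))), -1)) = Mul(-8876, Pow(Add(-11257, Add(-16901, Rational(10574, 1365))), -1)) = Mul(-8876, Pow(Add(-11257, Rational(-23059291, 1365)), -1)) = Mul(-8876, Pow(Rational(-38425096, 1365), -1)) = Mul(-8876, Rational(-1365, 38425096)) = Rational(3028935, 9606274)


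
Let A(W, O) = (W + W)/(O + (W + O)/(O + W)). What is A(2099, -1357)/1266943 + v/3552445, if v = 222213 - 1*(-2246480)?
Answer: 2120568611326267/3051505330780530 ≈ 0.69493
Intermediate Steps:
v = 2468693 (v = 222213 + 2246480 = 2468693)
A(W, O) = 2*W/(1 + O) (A(W, O) = (2*W)/(O + (O + W)/(O + W)) = (2*W)/(O + 1) = (2*W)/(1 + O) = 2*W/(1 + O))
A(2099, -1357)/1266943 + v/3552445 = (2*2099/(1 - 1357))/1266943 + 2468693/3552445 = (2*2099/(-1356))*(1/1266943) + 2468693*(1/3552445) = (2*2099*(-1/1356))*(1/1266943) + 2468693/3552445 = -2099/678*1/1266943 + 2468693/3552445 = -2099/858987354 + 2468693/3552445 = 2120568611326267/3051505330780530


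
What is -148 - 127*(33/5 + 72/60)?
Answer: -5693/5 ≈ -1138.6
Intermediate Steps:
-148 - 127*(33/5 + 72/60) = -148 - 127*(33*(⅕) + 72*(1/60)) = -148 - 127*(33/5 + 6/5) = -148 - 127*39/5 = -148 - 4953/5 = -5693/5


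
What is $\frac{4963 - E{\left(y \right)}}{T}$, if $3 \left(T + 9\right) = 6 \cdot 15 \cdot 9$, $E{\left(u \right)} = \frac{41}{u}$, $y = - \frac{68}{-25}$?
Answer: $\frac{112153}{5916} \approx 18.958$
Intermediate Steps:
$y = \frac{68}{25}$ ($y = \left(-68\right) \left(- \frac{1}{25}\right) = \frac{68}{25} \approx 2.72$)
$T = 261$ ($T = -9 + \frac{6 \cdot 15 \cdot 9}{3} = -9 + \frac{90 \cdot 9}{3} = -9 + \frac{1}{3} \cdot 810 = -9 + 270 = 261$)
$\frac{4963 - E{\left(y \right)}}{T} = \frac{4963 - \frac{41}{\frac{68}{25}}}{261} = \left(4963 - 41 \cdot \frac{25}{68}\right) \frac{1}{261} = \left(4963 - \frac{1025}{68}\right) \frac{1}{261} = \frac{336459}{68} \cdot \frac{1}{261} = \frac{112153}{5916}$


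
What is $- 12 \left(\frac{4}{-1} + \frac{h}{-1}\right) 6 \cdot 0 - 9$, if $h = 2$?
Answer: $-9$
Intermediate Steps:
$- 12 \left(\frac{4}{-1} + \frac{h}{-1}\right) 6 \cdot 0 - 9 = - 12 \left(\frac{4}{-1} + \frac{2}{-1}\right) 6 \cdot 0 - 9 = - 12 \left(4 \left(-1\right) + 2 \left(-1\right)\right) 6 \cdot 0 - 9 = - 12 \left(-4 - 2\right) 6 \cdot 0 - 9 = - 12 \left(-6\right) 6 \cdot 0 - 9 = - 12 \left(\left(-36\right) 0\right) - 9 = \left(-12\right) 0 - 9 = 0 - 9 = -9$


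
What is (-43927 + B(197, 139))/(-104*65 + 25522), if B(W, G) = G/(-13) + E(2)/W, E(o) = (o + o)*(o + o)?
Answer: -18754037/8008247 ≈ -2.3418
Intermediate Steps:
E(o) = 4*o² (E(o) = (2*o)*(2*o) = 4*o²)
B(W, G) = 16/W - G/13 (B(W, G) = G/(-13) + (4*2²)/W = G*(-1/13) + (4*4)/W = -G/13 + 16/W = 16/W - G/13)
(-43927 + B(197, 139))/(-104*65 + 25522) = (-43927 + (16/197 - 1/13*139))/(-104*65 + 25522) = (-43927 + (16*(1/197) - 139/13))/(-6760 + 25522) = (-43927 + (16/197 - 139/13))/18762 = (-43927 - 27175/2561)*(1/18762) = -112524222/2561*1/18762 = -18754037/8008247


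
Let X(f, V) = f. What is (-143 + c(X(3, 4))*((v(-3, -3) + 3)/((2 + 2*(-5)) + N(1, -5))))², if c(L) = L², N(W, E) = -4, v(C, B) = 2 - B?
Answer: 22201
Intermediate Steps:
(-143 + c(X(3, 4))*((v(-3, -3) + 3)/((2 + 2*(-5)) + N(1, -5))))² = (-143 + 3²*(((2 - 1*(-3)) + 3)/((2 + 2*(-5)) - 4)))² = (-143 + 9*(((2 + 3) + 3)/((2 - 10) - 4)))² = (-143 + 9*((5 + 3)/(-8 - 4)))² = (-143 + 9*(8/(-12)))² = (-143 + 9*(8*(-1/12)))² = (-143 + 9*(-⅔))² = (-143 - 6)² = (-149)² = 22201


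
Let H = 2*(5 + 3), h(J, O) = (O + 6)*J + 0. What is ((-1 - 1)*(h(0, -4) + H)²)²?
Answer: 262144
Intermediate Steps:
h(J, O) = J*(6 + O) (h(J, O) = (6 + O)*J + 0 = J*(6 + O) + 0 = J*(6 + O))
H = 16 (H = 2*8 = 16)
((-1 - 1)*(h(0, -4) + H)²)² = ((-1 - 1)*(0*(6 - 4) + 16)²)² = (-2*(0*2 + 16)²)² = (-2*(0 + 16)²)² = (-2*16²)² = (-2*256)² = (-512)² = 262144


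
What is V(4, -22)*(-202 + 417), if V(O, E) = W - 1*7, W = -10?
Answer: -3655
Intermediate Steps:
V(O, E) = -17 (V(O, E) = -10 - 1*7 = -10 - 7 = -17)
V(4, -22)*(-202 + 417) = -17*(-202 + 417) = -17*215 = -3655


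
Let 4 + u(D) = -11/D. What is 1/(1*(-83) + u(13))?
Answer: -13/1142 ≈ -0.011384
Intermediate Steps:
u(D) = -4 - 11/D
1/(1*(-83) + u(13)) = 1/(1*(-83) + (-4 - 11/13)) = 1/(-83 + (-4 - 11*1/13)) = 1/(-83 + (-4 - 11/13)) = 1/(-83 - 63/13) = 1/(-1142/13) = -13/1142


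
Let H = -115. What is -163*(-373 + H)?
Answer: 79544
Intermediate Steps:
-163*(-373 + H) = -163*(-373 - 115) = -163*(-488) = 79544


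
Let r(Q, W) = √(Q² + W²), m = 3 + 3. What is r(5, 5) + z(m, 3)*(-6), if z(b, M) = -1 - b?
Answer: 42 + 5*√2 ≈ 49.071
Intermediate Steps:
m = 6
r(5, 5) + z(m, 3)*(-6) = √(5² + 5²) + (-1 - 1*6)*(-6) = √(25 + 25) + (-1 - 6)*(-6) = √50 - 7*(-6) = 5*√2 + 42 = 42 + 5*√2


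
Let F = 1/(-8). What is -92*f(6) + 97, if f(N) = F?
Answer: 217/2 ≈ 108.50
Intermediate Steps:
F = -⅛ ≈ -0.12500
f(N) = -⅛
-92*f(6) + 97 = -92*(-⅛) + 97 = 23/2 + 97 = 217/2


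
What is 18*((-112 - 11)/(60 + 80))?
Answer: -1107/70 ≈ -15.814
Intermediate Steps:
18*((-112 - 11)/(60 + 80)) = 18*(-123/140) = -1107/70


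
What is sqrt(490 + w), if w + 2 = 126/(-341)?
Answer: sqrt(56702162)/341 ≈ 22.082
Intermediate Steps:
w = -808/341 (w = -2 + 126/(-341) = -2 + 126*(-1/341) = -2 - 126/341 = -808/341 ≈ -2.3695)
sqrt(490 + w) = sqrt(490 - 808/341) = sqrt(166282/341) = sqrt(56702162)/341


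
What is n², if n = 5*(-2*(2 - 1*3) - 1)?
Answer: 25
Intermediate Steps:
n = 5 (n = 5*(-2*(2 - 3) - 1) = 5*(-2*(-1) - 1) = 5*(2 - 1) = 5*1 = 5)
n² = 5² = 25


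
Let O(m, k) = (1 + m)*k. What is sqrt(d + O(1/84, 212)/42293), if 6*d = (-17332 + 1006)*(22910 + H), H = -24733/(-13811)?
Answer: 2*I*sqrt(47858306939741616356466267)/1752325869 ≈ 7895.8*I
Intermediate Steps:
H = 24733/13811 (H = -24733*(-1/13811) = 24733/13811 ≈ 1.7908)
O(m, k) = k*(1 + m)
d = -861018935703/13811 (d = ((-17332 + 1006)*(22910 + 24733/13811))/6 = (-16326*316434743/13811)/6 = (1/6)*(-5166113614218/13811) = -861018935703/13811 ≈ -6.2343e+7)
sqrt(d + O(1/84, 212)/42293) = sqrt(-861018935703/13811 + (212*(1 + 1/84))/42293) = sqrt(-861018935703/13811 + (212*(1 + 1/84))*(1/42293)) = sqrt(-861018935703/13811 + (212*(85/84))*(1/42293)) = sqrt(-861018935703/13811 + (4505/21)*(1/42293)) = sqrt(-861018935703/13811 + 4505/888153) = sqrt(-109245221534172572/1752325869) = 2*I*sqrt(47858306939741616356466267)/1752325869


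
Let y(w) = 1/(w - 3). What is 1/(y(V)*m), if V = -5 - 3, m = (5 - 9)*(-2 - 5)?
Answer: -11/28 ≈ -0.39286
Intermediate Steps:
m = 28 (m = -4*(-7) = 28)
V = -8
y(w) = 1/(-3 + w)
1/(y(V)*m) = 1/(28/(-3 - 8)) = 1/(28/(-11)) = 1/(-1/11*28) = 1/(-28/11) = -11/28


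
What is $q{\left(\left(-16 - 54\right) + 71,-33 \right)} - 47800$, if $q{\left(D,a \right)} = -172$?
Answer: $-47972$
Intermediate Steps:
$q{\left(\left(-16 - 54\right) + 71,-33 \right)} - 47800 = -172 - 47800 = -47972$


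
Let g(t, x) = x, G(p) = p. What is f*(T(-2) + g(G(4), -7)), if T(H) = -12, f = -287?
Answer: 5453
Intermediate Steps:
f*(T(-2) + g(G(4), -7)) = -287*(-12 - 7) = -287*(-19) = 5453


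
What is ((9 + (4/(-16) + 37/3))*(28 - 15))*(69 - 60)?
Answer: 9867/4 ≈ 2466.8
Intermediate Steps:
((9 + (4/(-16) + 37/3))*(28 - 15))*(69 - 60) = ((9 + (4*(-1/16) + 37*(⅓)))*13)*9 = ((9 + (-¼ + 37/3))*13)*9 = ((9 + 145/12)*13)*9 = ((253/12)*13)*9 = (3289/12)*9 = 9867/4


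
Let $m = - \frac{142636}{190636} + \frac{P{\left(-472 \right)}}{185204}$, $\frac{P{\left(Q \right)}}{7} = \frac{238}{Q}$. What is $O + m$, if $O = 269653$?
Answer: $\frac{561708947800604245}{2083086434896} \approx 2.6965 \cdot 10^{5}$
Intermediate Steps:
$P{\left(Q \right)} = \frac{1666}{Q}$ ($P{\left(Q \right)} = 7 \frac{238}{Q} = \frac{1666}{Q}$)
$m = - \frac{1558628406843}{2083086434896}$ ($m = - \frac{142636}{190636} + \frac{1666 \frac{1}{-472}}{185204} = \left(-142636\right) \frac{1}{190636} + 1666 \left(- \frac{1}{472}\right) \frac{1}{185204} = - \frac{35659}{47659} - \frac{833}{43708144} = - \frac{1558628406843}{2083086434896} \approx -0.74823$)
$O + m = 269653 - \frac{1558628406843}{2083086434896} = \frac{561708947800604245}{2083086434896}$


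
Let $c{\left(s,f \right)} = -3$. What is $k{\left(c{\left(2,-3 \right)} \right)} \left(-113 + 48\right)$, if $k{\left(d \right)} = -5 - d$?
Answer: $130$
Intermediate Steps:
$k{\left(c{\left(2,-3 \right)} \right)} \left(-113 + 48\right) = \left(-5 - -3\right) \left(-113 + 48\right) = \left(-5 + 3\right) \left(-65\right) = \left(-2\right) \left(-65\right) = 130$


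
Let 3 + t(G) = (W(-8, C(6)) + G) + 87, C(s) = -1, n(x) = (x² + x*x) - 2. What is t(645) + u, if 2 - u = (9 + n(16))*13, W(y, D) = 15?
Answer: -6001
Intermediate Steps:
n(x) = -2 + 2*x² (n(x) = (x² + x²) - 2 = 2*x² - 2 = -2 + 2*x²)
t(G) = 99 + G (t(G) = -3 + ((15 + G) + 87) = -3 + (102 + G) = 99 + G)
u = -6745 (u = 2 - (9 + (-2 + 2*16²))*13 = 2 - (9 + (-2 + 2*256))*13 = 2 - (9 + (-2 + 512))*13 = 2 - (9 + 510)*13 = 2 - 519*13 = 2 - 1*6747 = 2 - 6747 = -6745)
t(645) + u = (99 + 645) - 6745 = 744 - 6745 = -6001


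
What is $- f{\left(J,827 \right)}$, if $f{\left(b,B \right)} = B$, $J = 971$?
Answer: $-827$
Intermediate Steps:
$- f{\left(J,827 \right)} = \left(-1\right) 827 = -827$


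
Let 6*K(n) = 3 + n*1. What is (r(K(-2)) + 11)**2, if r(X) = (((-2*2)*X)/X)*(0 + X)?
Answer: 961/9 ≈ 106.78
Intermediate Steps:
K(n) = 1/2 + n/6 (K(n) = (3 + n*1)/6 = (3 + n)/6 = 1/2 + n/6)
r(X) = -4*X (r(X) = ((-4*X)/X)*X = -4*X)
(r(K(-2)) + 11)**2 = (-4*(1/2 + (1/6)*(-2)) + 11)**2 = (-4*(1/2 - 1/3) + 11)**2 = (-4*1/6 + 11)**2 = (-2/3 + 11)**2 = (31/3)**2 = 961/9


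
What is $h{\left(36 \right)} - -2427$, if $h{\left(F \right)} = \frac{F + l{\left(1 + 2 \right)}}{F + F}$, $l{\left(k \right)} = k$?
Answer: $\frac{58261}{24} \approx 2427.5$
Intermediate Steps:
$h{\left(F \right)} = \frac{3 + F}{2 F}$ ($h{\left(F \right)} = \frac{F + \left(1 + 2\right)}{F + F} = \frac{F + 3}{2 F} = \left(3 + F\right) \frac{1}{2 F} = \frac{3 + F}{2 F}$)
$h{\left(36 \right)} - -2427 = \frac{3 + 36}{2 \cdot 36} - -2427 = \frac{1}{2} \cdot \frac{1}{36} \cdot 39 + 2427 = \frac{13}{24} + 2427 = \frac{58261}{24}$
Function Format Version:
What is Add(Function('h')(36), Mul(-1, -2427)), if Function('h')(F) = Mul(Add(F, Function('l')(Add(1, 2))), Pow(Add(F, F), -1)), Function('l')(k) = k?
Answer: Rational(58261, 24) ≈ 2427.5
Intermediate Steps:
Function('h')(F) = Mul(Rational(1, 2), Pow(F, -1), Add(3, F)) (Function('h')(F) = Mul(Add(F, Add(1, 2)), Pow(Add(F, F), -1)) = Mul(Add(F, 3), Pow(Mul(2, F), -1)) = Mul(Add(3, F), Mul(Rational(1, 2), Pow(F, -1))) = Mul(Rational(1, 2), Pow(F, -1), Add(3, F)))
Add(Function('h')(36), Mul(-1, -2427)) = Add(Mul(Rational(1, 2), Pow(36, -1), Add(3, 36)), Mul(-1, -2427)) = Add(Mul(Rational(1, 2), Rational(1, 36), 39), 2427) = Add(Rational(13, 24), 2427) = Rational(58261, 24)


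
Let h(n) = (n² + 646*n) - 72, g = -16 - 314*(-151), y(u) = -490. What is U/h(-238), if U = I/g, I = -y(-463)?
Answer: -245/2302974024 ≈ -1.0638e-7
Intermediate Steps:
I = 490 (I = -1*(-490) = 490)
g = 47398 (g = -16 + 47414 = 47398)
h(n) = -72 + n² + 646*n
U = 245/23699 (U = 490/47398 = 490*(1/47398) = 245/23699 ≈ 0.010338)
U/h(-238) = 245/(23699*(-72 + (-238)² + 646*(-238))) = 245/(23699*(-72 + 56644 - 153748)) = (245/23699)/(-97176) = (245/23699)*(-1/97176) = -245/2302974024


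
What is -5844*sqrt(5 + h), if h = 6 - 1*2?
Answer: -17532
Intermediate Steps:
h = 4 (h = 6 - 2 = 4)
-5844*sqrt(5 + h) = -5844*sqrt(5 + 4) = -5844*sqrt(9) = -5844*3 = -17532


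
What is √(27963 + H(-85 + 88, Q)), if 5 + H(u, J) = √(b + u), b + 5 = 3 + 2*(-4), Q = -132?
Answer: √(27958 + I*√7) ≈ 167.21 + 0.0079*I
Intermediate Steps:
b = -10 (b = -5 + (3 + 2*(-4)) = -5 + (3 - 8) = -5 - 5 = -10)
H(u, J) = -5 + √(-10 + u)
√(27963 + H(-85 + 88, Q)) = √(27963 + (-5 + √(-10 + (-85 + 88)))) = √(27963 + (-5 + √(-10 + 3))) = √(27963 + (-5 + √(-7))) = √(27963 + (-5 + I*√7)) = √(27958 + I*√7)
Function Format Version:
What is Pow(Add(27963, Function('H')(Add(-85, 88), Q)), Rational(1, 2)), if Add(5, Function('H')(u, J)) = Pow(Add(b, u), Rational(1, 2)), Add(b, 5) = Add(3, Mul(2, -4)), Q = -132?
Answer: Pow(Add(27958, Mul(I, Pow(7, Rational(1, 2)))), Rational(1, 2)) ≈ Add(167.21, Mul(0.0079, I))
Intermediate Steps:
b = -10 (b = Add(-5, Add(3, Mul(2, -4))) = Add(-5, Add(3, -8)) = Add(-5, -5) = -10)
Function('H')(u, J) = Add(-5, Pow(Add(-10, u), Rational(1, 2)))
Pow(Add(27963, Function('H')(Add(-85, 88), Q)), Rational(1, 2)) = Pow(Add(27963, Add(-5, Pow(Add(-10, Add(-85, 88)), Rational(1, 2)))), Rational(1, 2)) = Pow(Add(27963, Add(-5, Pow(Add(-10, 3), Rational(1, 2)))), Rational(1, 2)) = Pow(Add(27963, Add(-5, Pow(-7, Rational(1, 2)))), Rational(1, 2)) = Pow(Add(27963, Add(-5, Mul(I, Pow(7, Rational(1, 2))))), Rational(1, 2)) = Pow(Add(27958, Mul(I, Pow(7, Rational(1, 2)))), Rational(1, 2))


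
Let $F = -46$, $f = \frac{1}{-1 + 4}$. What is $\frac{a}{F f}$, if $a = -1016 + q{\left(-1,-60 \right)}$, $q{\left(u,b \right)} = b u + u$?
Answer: $\frac{2871}{46} \approx 62.413$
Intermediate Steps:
$f = \frac{1}{3} \approx 0.33333$
$q{\left(u,b \right)} = u + b u$
$a = -957$ ($a = -1016 - \left(1 - 60\right) = -1016 - -59 = -1016 + 59 = -957$)
$\frac{a}{F f} = - \frac{957}{\left(-46\right) \frac{1}{3}} = - \frac{957}{- \frac{46}{3}} = \left(-957\right) \left(- \frac{3}{46}\right) = \frac{2871}{46}$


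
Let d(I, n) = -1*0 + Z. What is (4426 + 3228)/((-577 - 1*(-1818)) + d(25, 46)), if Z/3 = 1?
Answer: 3827/622 ≈ 6.1527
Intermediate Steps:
Z = 3 (Z = 3*1 = 3)
d(I, n) = 3 (d(I, n) = -1*0 + 3 = 0 + 3 = 3)
(4426 + 3228)/((-577 - 1*(-1818)) + d(25, 46)) = (4426 + 3228)/((-577 - 1*(-1818)) + 3) = 7654/((-577 + 1818) + 3) = 7654/(1241 + 3) = 7654/1244 = 7654*(1/1244) = 3827/622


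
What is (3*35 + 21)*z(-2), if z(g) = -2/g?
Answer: 126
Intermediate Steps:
(3*35 + 21)*z(-2) = (3*35 + 21)*(-2/(-2)) = (105 + 21)*(-2*(-1/2)) = 126*1 = 126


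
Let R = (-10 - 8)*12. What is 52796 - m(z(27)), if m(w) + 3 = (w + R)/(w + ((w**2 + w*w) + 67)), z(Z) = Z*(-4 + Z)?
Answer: 8151848725/154394 ≈ 52799.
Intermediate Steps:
R = -216 (R = -18*12 = -216)
m(w) = -3 + (-216 + w)/(67 + w + 2*w**2) (m(w) = -3 + (w - 216)/(w + ((w**2 + w*w) + 67)) = -3 + (-216 + w)/(w + ((w**2 + w**2) + 67)) = -3 + (-216 + w)/(w + (2*w**2 + 67)) = -3 + (-216 + w)/(w + (67 + 2*w**2)) = -3 + (-216 + w)/(67 + w + 2*w**2))
52796 - m(z(27)) = 52796 - (-417 - 6*729*(-4 + 27)**2 - 54*(-4 + 27))/(67 + 27*(-4 + 27) + 2*(27*(-4 + 27))**2) = 52796 - (-417 - 6*(27*23)**2 - 54*23)/(67 + 27*23 + 2*(27*23)**2) = 52796 - (-417 - 6*621**2 - 2*621)/(67 + 621 + 2*621**2) = 52796 - (-417 - 6*385641 - 1242)/(67 + 621 + 2*385641) = 52796 - (-417 - 2313846 - 1242)/(67 + 621 + 771282) = 52796 - (-2315505)/771970 = 52796 - 1*(-463101/154394) = 52796 + 463101/154394 = 8151848725/154394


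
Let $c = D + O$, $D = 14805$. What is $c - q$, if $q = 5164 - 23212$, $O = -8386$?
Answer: $24467$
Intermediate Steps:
$c = 6419$ ($c = 14805 - 8386 = 6419$)
$q = -18048$
$c - q = 6419 - -18048 = 6419 + 18048 = 24467$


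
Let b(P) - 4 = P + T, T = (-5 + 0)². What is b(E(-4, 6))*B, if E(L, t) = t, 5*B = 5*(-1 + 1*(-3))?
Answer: -140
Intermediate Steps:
B = -4 (B = (5*(-1 + 1*(-3)))/5 = (5*(-1 - 3))/5 = (5*(-4))/5 = (⅕)*(-20) = -4)
T = 25 (T = (-5)² = 25)
b(P) = 29 + P (b(P) = 4 + (P + 25) = 4 + (25 + P) = 29 + P)
b(E(-4, 6))*B = (29 + 6)*(-4) = 35*(-4) = -140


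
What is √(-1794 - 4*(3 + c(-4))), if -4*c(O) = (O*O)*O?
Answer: I*√1870 ≈ 43.243*I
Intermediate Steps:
c(O) = -O³/4 (c(O) = -O*O*O/4 = -O²*O/4 = -O³/4)
√(-1794 - 4*(3 + c(-4))) = √(-1794 - 4*(3 - ¼*(-4)³)) = √(-1794 - 4*(3 - ¼*(-64))) = √(-1794 - 4*(3 + 16)) = √(-1794 - 4*19) = √(-1794 - 76) = √(-1870) = I*√1870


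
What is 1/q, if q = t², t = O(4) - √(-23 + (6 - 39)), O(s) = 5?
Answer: I/(-31*I + 20*√14) ≈ -0.0047249 + 0.011406*I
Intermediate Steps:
t = 5 - 2*I*√14 (t = 5 - √(-23 + (6 - 39)) = 5 - √(-23 - 33) = 5 - √(-56) = 5 - 2*I*√14 ≈ 5.0 - 7.4833*I)
q = (5 - 2*I*√14)² ≈ -31.0 - 74.833*I
1/q = 1/((5 - 2*I*√14)²) = (5 - 2*I*√14)⁻²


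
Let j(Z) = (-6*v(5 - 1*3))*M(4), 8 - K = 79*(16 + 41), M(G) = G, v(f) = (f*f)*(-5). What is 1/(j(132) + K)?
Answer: -1/4015 ≈ -0.00024907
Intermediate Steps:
v(f) = -5*f² (v(f) = f²*(-5) = -5*f²)
K = -4495 (K = 8 - 79*(16 + 41) = 8 - 79*57 = 8 - 1*4503 = 8 - 4503 = -4495)
j(Z) = 480 (j(Z) = -(-30)*(5 - 1*3)²*4 = -(-30)*(5 - 3)²*4 = -(-30)*2²*4 = -(-30)*4*4 = -6*(-20)*4 = 120*4 = 480)
1/(j(132) + K) = 1/(480 - 4495) = 1/(-4015) = -1/4015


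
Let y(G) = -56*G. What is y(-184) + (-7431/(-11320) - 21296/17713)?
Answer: 2065957547223/200511160 ≈ 10303.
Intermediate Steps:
y(-184) + (-7431/(-11320) - 21296/17713) = -56*(-184) + (-7431/(-11320) - 21296/17713) = 10304 + (-7431*(-1/11320) - 21296*1/17713) = 10304 + (7431/11320 - 21296/17713) = 10304 - 109445417/200511160 = 2065957547223/200511160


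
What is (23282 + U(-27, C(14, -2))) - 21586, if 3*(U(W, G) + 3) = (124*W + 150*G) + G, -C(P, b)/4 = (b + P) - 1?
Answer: -4913/3 ≈ -1637.7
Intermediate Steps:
C(P, b) = 4 - 4*P - 4*b (C(P, b) = -4*((b + P) - 1) = -4*((P + b) - 1) = -4*(-1 + P + b) = 4 - 4*P - 4*b)
U(W, G) = -3 + 124*W/3 + 151*G/3 (U(W, G) = -3 + ((124*W + 150*G) + G)/3 = -3 + (124*W + 151*G)/3 = -3 + (124*W/3 + 151*G/3) = -3 + 124*W/3 + 151*G/3)
(23282 + U(-27, C(14, -2))) - 21586 = (23282 + (-3 + (124/3)*(-27) + 151*(4 - 4*14 - 4*(-2))/3)) - 21586 = (23282 + (-3 - 1116 + 151*(4 - 56 + 8)/3)) - 21586 = (23282 + (-3 - 1116 + (151/3)*(-44))) - 21586 = (23282 + (-3 - 1116 - 6644/3)) - 21586 = (23282 - 10001/3) - 21586 = 59845/3 - 21586 = -4913/3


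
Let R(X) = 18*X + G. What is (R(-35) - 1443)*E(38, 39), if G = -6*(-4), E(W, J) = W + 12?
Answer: -102450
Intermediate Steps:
E(W, J) = 12 + W
G = 24
R(X) = 24 + 18*X (R(X) = 18*X + 24 = 24 + 18*X)
(R(-35) - 1443)*E(38, 39) = ((24 + 18*(-35)) - 1443)*(12 + 38) = ((24 - 630) - 1443)*50 = (-606 - 1443)*50 = -2049*50 = -102450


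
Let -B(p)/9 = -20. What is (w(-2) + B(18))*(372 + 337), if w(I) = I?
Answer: 126202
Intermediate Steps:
B(p) = 180 (B(p) = -9*(-20) = 180)
(w(-2) + B(18))*(372 + 337) = (-2 + 180)*(372 + 337) = 178*709 = 126202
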